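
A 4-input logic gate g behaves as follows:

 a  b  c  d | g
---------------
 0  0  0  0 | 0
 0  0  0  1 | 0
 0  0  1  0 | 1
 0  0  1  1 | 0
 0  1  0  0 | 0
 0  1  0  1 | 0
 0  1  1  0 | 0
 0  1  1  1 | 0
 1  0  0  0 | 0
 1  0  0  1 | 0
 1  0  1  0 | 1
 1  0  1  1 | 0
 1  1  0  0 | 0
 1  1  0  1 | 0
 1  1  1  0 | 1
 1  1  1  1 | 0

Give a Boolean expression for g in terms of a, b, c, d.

g=1 on 3 inputs: (0,0,1,0), (1,0,1,0), (1,1,1,0). Reading each as a conjunction of literals (¬a·¬b·c·¬d, a·¬b·c·¬d, a·b·c·¬d) and taking the OR gives the canonical DNF.

g(a, b, c, d) = ((((a' · b') · c) · d') + (((a · b') · c) · d')) + (((a · b) · c) · d')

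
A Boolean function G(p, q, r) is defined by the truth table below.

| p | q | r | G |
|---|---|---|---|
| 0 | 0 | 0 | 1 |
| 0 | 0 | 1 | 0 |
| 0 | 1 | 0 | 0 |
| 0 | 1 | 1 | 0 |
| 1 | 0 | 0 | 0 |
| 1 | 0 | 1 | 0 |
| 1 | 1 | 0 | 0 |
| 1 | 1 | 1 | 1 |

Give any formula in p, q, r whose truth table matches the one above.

G(p, q, r) = ((NOT p AND NOT q) AND NOT r) OR ((p AND q) AND r)

G=1 on 2 inputs: (0,0,0), (1,1,1). Reading each as a conjunction of literals (¬p·¬q·¬r, p·q·r) and taking the OR gives the canonical DNF.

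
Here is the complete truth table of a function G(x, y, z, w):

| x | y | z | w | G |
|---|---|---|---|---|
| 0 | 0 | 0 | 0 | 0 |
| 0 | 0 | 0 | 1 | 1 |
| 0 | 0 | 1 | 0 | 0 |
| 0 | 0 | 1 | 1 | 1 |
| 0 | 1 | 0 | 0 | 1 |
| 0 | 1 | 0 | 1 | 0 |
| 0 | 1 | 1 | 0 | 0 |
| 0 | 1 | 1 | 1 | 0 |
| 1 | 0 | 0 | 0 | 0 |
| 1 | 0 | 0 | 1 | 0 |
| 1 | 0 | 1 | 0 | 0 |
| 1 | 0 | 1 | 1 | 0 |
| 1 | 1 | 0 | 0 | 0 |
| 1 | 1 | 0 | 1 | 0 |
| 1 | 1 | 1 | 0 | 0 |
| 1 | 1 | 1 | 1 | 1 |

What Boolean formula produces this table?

The 1-rows are (0,0,0,1), (0,0,1,1), (0,1,0,0), (1,1,1,1). Each contributes one minterm — ¬x·¬y·¬z·w; ¬x·¬y·z·w; ¬x·y·¬z·¬w; x·y·z·w — and their disjunction is a sum-of-products form of G.

G(x, y, z, w) = (((((~x & ~y) & ~z) & w) | (((~x & ~y) & z) & w)) | (((~x & y) & ~z) & ~w)) | (((x & y) & z) & w)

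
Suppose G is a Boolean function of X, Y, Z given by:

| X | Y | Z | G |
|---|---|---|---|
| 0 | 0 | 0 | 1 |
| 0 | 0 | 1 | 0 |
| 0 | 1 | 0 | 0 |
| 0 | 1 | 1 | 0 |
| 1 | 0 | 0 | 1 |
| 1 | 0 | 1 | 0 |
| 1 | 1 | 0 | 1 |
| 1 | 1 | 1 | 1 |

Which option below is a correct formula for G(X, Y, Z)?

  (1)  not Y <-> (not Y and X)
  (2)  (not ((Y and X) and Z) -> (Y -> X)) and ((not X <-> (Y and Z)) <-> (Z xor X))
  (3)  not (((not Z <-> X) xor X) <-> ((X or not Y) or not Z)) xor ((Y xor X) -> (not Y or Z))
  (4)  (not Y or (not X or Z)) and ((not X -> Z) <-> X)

(1): at (0,0,0) it gives 0, but G = 1 — eliminated.
(3): at (0,0,0) it gives 0, but G = 1 — eliminated.
(4): at (0,1,0) it gives 1, but G = 0 — eliminated.
That leaves (2). Evaluating it on every row reproduces the table of G exactly.

2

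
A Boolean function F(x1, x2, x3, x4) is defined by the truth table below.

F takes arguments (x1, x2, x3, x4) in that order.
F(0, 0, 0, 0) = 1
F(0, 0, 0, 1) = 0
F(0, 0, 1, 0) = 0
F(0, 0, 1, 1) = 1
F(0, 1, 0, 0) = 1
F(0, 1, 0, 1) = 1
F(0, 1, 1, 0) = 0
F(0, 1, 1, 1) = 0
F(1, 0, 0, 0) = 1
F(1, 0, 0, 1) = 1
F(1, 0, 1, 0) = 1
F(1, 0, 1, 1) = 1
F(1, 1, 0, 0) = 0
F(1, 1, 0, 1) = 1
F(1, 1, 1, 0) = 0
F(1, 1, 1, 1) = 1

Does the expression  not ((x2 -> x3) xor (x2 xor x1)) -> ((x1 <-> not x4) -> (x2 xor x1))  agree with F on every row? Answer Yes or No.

Check the formula against F row by row:
  x1=0, x2=0, x3=0, x4=0: formula gives 1, F = 1 ✓
  x1=0, x2=0, x3=0, x4=1: formula gives 1, but F = 0 ✗
A single disagreement suffices: at (0,0,0,1) they differ, so the formula does not compute F.

No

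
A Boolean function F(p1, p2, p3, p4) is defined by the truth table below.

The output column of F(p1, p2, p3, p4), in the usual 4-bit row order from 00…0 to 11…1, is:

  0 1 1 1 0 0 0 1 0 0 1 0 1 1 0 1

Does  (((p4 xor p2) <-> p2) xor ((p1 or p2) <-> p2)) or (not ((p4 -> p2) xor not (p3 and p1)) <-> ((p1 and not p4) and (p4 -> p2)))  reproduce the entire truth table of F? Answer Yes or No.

No

Test each input against both F and the formula:
  p1=0, p2=0, p3=0, p4=0: formula gives 0, F = 0 ✓
  p1=0, p2=0, p3=0, p4=1: formula gives 1, F = 1 ✓
  p1=0, p2=0, p3=1, p4=0: formula gives 0, but F = 1 ✗
A single disagreement suffices: at (0,0,1,0) they differ, so the formula does not compute F.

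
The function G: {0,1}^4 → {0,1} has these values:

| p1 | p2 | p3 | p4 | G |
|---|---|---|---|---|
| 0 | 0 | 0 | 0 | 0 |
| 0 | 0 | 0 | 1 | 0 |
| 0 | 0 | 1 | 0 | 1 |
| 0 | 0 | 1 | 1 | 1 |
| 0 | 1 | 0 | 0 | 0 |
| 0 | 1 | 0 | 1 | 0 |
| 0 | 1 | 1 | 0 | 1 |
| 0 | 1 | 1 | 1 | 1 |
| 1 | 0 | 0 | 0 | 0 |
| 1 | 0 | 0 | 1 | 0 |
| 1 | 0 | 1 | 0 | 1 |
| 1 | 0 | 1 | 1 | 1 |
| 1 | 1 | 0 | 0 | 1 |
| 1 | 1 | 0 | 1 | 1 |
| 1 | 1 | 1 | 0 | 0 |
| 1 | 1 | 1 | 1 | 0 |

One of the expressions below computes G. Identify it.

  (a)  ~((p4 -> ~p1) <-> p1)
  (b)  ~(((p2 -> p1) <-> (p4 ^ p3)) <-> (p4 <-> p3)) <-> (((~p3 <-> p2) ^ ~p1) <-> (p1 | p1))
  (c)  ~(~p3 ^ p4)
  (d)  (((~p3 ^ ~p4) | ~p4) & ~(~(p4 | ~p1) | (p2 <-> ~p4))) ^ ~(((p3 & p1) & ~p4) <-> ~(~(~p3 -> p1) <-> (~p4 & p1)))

b

(a) fails at (0,0,0,0): the formula yields 1, G is 0.
(c) fails at (0,0,0,1): the formula yields 1, G is 0.
(d) fails at (0,0,0,1): the formula yields 1, G is 0.
Only (b) survives; checking it on all 16 rows confirms it matches G.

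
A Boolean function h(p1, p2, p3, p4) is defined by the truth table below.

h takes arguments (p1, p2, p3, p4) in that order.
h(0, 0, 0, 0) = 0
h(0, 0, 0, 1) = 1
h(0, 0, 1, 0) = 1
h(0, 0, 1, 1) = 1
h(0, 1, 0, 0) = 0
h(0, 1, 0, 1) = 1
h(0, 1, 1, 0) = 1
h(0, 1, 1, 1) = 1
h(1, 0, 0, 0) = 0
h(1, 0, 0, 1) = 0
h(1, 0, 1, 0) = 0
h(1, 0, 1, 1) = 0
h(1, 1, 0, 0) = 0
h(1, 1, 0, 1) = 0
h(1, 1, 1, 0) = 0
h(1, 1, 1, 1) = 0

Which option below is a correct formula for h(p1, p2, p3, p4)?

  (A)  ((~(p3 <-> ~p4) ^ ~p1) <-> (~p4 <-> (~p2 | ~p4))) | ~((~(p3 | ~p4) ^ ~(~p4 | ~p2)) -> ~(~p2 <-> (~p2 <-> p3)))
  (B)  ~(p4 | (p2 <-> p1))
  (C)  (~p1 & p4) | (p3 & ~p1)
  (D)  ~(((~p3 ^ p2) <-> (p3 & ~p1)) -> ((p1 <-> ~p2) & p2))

C

(A) disagrees with h on (0,0,0,1) (formula → 0, table → 1); rule it out.
(B) disagrees with h on (0,0,0,1) (formula → 0, table → 1); rule it out.
(D) disagrees with h on (0,0,0,1) (formula → 0, table → 1); rule it out.
Only (C) survives; checking it on all 16 rows confirms it matches h.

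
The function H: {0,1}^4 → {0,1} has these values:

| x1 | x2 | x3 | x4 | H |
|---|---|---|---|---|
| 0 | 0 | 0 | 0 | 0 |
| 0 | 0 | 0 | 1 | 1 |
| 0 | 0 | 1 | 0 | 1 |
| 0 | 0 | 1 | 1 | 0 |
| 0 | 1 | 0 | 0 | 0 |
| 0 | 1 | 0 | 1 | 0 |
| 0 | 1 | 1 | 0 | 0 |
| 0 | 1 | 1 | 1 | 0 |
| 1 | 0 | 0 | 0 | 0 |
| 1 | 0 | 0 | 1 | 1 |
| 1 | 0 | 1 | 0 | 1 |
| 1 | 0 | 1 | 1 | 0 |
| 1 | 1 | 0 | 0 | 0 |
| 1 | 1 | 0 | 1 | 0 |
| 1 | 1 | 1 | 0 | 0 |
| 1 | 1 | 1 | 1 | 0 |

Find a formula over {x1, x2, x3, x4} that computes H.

H(x1, x2, x3, x4) = (((((x1' · x2') · x3') · x4) + (((x1' · x2') · x3) · x4')) + (((x1 · x2') · x3') · x4)) + (((x1 · x2') · x3) · x4')

The 1-rows are (0,0,0,1), (0,0,1,0), (1,0,0,1), (1,0,1,0). Each contributes one minterm — ¬x1·¬x2·¬x3·x4; ¬x1·¬x2·x3·¬x4; x1·¬x2·¬x3·x4; x1·¬x2·x3·¬x4 — and their disjunction is a sum-of-products form of H.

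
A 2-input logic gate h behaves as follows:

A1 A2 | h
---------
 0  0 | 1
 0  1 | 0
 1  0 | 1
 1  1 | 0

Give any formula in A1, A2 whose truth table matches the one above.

The output is the negation of A2.

h(A1, A2) = ¬A2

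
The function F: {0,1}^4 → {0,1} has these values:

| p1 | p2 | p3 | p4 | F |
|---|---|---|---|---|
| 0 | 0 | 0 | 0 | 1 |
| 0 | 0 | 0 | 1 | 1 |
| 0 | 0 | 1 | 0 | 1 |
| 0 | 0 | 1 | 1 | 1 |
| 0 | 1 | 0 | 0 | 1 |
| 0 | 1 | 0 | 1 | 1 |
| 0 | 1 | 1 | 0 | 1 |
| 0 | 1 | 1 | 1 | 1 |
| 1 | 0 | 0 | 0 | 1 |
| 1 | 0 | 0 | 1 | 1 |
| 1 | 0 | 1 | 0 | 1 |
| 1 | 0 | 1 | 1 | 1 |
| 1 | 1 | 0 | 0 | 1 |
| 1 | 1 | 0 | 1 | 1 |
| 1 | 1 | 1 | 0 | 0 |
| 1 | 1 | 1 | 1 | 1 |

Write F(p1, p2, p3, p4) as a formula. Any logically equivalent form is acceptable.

F(p1, p2, p3, p4) = ~(((p1 & p2) & p3) & ~p4)

Only row (1,1,1,0) gives 0. So F is 1 everywhere except there — the complement of the minterm p1·p2·p3·¬p4.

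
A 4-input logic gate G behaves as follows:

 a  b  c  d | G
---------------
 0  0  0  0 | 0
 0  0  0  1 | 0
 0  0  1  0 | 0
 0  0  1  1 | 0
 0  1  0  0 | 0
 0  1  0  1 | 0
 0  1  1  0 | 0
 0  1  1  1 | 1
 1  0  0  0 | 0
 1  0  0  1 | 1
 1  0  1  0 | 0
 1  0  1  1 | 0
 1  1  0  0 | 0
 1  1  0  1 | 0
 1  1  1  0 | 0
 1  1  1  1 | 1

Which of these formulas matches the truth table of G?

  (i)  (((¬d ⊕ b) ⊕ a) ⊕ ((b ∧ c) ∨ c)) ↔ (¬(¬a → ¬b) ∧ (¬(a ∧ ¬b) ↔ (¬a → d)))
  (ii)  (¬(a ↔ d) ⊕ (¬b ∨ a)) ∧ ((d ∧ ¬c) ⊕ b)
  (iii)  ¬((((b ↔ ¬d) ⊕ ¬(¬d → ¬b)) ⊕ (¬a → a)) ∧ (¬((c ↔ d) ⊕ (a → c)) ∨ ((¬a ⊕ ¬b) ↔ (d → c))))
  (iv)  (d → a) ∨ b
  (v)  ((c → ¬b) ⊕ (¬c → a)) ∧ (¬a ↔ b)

ii

(i): at (0,0,0,1) it gives 1, but G = 0 — eliminated.
(iii): at (0,0,0,0) it gives 1, but G = 0 — eliminated.
(iv): at (0,0,0,0) it gives 1, but G = 0 — eliminated.
(v): at (0,1,0,0) it gives 1, but G = 0 — eliminated.
That leaves (ii). Evaluating it on every row reproduces the table of G exactly.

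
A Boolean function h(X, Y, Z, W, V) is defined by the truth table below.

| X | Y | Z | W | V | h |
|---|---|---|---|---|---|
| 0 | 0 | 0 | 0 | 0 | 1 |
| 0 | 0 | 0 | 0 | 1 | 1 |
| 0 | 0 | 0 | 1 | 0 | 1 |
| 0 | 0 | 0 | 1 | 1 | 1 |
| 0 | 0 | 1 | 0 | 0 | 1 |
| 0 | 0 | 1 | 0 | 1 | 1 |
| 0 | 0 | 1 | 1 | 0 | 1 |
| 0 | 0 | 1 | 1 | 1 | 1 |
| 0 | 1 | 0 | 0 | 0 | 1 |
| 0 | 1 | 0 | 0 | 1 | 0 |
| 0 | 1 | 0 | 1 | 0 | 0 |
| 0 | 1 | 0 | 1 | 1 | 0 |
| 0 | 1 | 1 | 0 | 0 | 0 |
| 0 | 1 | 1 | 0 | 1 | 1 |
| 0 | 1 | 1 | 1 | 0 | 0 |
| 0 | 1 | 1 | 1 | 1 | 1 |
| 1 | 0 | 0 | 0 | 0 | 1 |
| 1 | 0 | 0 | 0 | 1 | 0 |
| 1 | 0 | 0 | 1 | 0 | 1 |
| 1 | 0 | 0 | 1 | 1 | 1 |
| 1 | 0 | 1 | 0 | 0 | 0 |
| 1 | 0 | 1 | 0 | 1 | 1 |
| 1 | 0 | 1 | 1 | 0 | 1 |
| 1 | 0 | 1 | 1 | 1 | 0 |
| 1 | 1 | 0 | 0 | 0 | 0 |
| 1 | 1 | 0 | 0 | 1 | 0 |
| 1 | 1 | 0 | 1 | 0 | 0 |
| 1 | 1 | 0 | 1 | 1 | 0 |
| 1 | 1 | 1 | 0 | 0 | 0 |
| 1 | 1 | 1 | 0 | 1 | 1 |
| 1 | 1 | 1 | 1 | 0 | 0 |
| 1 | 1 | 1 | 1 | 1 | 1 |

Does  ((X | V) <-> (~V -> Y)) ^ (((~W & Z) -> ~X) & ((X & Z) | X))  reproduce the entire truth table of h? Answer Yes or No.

No

Check the formula against h row by row:
  X=0, Y=0, Z=0, W=0, V=0: formula gives 1, h = 1 ✓
  X=0, Y=0, Z=0, W=0, V=1: formula gives 1, h = 1 ✓
  X=0, Y=0, Z=0, W=1, V=0: formula gives 1, h = 1 ✓
  X=0, Y=0, Z=0, W=1, V=1: formula gives 1, h = 1 ✓
  …
  X=0, Y=1, Z=0, W=0, V=0: formula gives 0, but h = 1 ✗
Row (0,1,0,0,0) is a counterexample, so the formula is not equivalent to h.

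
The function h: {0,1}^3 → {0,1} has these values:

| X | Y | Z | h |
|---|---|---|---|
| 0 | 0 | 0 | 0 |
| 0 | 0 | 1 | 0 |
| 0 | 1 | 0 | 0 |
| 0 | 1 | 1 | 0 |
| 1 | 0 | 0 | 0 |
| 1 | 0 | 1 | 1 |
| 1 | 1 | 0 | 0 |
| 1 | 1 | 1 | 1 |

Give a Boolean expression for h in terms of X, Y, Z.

h(X, Y, Z) = ((X · Y') · Z) + ((X · Y) · Z)

h=1 on 2 inputs: (1,0,1), (1,1,1). Reading each as a conjunction of literals (X·¬Y·Z, X·Y·Z) and taking the OR gives the canonical DNF.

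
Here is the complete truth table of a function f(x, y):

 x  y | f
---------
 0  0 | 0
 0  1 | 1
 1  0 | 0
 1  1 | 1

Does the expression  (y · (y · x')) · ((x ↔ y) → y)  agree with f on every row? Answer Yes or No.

No

Test each input against both f and the formula:
  x=0, y=0: formula gives 0, f = 0 ✓
  x=0, y=1: formula gives 1, f = 1 ✓
  x=1, y=0: formula gives 0, f = 0 ✓
  x=1, y=1: formula gives 0, but f = 1 ✗
A single disagreement suffices: at (1,1) they differ, so the formula does not compute f.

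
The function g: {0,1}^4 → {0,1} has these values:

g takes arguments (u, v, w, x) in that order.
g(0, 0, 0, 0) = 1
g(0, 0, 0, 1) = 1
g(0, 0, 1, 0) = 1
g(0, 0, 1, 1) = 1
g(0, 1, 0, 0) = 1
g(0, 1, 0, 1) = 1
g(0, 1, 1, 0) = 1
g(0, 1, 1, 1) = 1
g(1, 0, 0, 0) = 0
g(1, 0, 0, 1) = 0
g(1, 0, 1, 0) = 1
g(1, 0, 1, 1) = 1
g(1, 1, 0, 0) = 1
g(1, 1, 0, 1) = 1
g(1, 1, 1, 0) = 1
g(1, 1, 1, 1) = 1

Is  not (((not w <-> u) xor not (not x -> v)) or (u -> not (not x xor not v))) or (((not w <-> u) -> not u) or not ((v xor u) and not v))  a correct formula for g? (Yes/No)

Check the formula against g row by row:
  u=0, v=0, w=0, x=0: formula gives 1, g = 1 ✓
  u=0, v=0, w=0, x=1: formula gives 1, g = 1 ✓
  u=0, v=0, w=1, x=0: formula gives 1, g = 1 ✓
  u=0, v=0, w=1, x=1: formula gives 1, g = 1 ✓
  … (the remaining 12 rows also agree.)
No disagreement on any input; they are logically equivalent.

Yes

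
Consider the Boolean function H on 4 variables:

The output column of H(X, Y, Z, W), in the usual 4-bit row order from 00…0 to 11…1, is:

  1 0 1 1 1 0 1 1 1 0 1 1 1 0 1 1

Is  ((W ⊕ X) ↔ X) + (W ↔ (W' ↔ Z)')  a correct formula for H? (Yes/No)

Check the formula against H row by row:
  X=0, Y=0, Z=0, W=0: formula gives 1, H = 1 ✓
  X=0, Y=0, Z=0, W=1: formula gives 0, H = 0 ✓
  X=0, Y=0, Z=1, W=0: formula gives 1, H = 1 ✓
  X=0, Y=0, Z=1, W=1: formula gives 1, H = 1 ✓
  … (the remaining 12 rows also agree.)
Every row agrees, so the formula is equivalent.

Yes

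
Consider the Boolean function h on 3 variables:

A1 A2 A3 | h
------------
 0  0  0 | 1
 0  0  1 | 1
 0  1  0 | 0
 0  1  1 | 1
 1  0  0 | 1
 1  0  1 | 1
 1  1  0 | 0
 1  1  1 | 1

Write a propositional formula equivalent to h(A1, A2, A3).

h(A1, A2, A3) = not (((not A1 and A2) and not A3) or ((A1 and A2) and not A3))

h is 0 on only 2 rows — (0,1,0), (1,1,0). Writing each as a minterm (¬A1·A2·¬A3, A1·A2·¬A3) and OR-ing them characterizes exactly where h=0, so h is the negation of that disjunction.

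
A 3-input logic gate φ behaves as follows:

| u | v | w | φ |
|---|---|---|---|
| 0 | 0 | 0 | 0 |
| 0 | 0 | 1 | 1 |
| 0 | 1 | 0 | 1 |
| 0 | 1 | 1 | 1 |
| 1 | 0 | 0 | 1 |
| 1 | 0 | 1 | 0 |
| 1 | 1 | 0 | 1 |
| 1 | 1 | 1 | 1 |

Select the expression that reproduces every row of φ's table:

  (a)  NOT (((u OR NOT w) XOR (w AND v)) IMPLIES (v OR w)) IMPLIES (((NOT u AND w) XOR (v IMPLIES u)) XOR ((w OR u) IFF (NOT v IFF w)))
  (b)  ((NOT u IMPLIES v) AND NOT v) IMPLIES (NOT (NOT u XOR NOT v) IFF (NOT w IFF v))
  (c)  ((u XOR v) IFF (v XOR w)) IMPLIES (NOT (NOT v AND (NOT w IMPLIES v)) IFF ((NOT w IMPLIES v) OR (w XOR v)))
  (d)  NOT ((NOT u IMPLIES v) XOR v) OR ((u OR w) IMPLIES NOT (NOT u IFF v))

(a): at (1,0,1) it gives 1, but φ = 0 — eliminated.
(b): at (0,0,0) it gives 1, but φ = 0 — eliminated.
(d): at (0,0,0) it gives 1, but φ = 0 — eliminated.
(c) is the remaining candidate, and it agrees with φ on all 8 inputs.

c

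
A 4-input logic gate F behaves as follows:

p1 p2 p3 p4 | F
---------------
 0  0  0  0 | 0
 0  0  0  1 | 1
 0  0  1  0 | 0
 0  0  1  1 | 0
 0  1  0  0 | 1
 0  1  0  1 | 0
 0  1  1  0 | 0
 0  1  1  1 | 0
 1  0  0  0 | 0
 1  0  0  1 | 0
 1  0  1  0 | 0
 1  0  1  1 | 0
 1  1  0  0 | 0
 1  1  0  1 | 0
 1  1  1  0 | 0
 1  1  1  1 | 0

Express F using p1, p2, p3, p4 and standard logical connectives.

F(p1, p2, p3, p4) = (((~p1 & ~p2) & ~p3) & p4) | (((~p1 & p2) & ~p3) & ~p4)

F=1 on 2 inputs: (0,0,0,1), (0,1,0,0). Reading each as a conjunction of literals (¬p1·¬p2·¬p3·p4, ¬p1·p2·¬p3·¬p4) and taking the OR gives the canonical DNF.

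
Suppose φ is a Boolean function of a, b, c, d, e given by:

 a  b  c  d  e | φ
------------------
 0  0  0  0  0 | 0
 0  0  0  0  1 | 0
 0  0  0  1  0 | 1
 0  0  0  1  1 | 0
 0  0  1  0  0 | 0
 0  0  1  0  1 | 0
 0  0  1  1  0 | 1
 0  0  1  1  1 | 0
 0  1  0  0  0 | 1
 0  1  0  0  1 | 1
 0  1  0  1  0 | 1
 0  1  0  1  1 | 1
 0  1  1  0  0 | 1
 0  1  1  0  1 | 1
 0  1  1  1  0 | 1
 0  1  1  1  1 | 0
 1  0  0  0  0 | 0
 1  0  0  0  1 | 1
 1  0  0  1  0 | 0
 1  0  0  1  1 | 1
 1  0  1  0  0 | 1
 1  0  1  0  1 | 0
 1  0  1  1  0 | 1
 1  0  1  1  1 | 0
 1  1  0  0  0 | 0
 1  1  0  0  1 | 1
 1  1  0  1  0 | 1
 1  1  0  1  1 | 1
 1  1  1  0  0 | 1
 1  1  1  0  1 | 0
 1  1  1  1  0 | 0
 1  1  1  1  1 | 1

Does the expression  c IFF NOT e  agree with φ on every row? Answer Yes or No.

Test each input against both φ and the formula:
  a=0, b=0, c=0, d=0, e=0: formula gives 0, φ = 0 ✓
  a=0, b=0, c=0, d=0, e=1: formula gives 1, but φ = 0 ✗
Row (0,0,0,0,1) is a counterexample, so the formula is not equivalent to φ.

No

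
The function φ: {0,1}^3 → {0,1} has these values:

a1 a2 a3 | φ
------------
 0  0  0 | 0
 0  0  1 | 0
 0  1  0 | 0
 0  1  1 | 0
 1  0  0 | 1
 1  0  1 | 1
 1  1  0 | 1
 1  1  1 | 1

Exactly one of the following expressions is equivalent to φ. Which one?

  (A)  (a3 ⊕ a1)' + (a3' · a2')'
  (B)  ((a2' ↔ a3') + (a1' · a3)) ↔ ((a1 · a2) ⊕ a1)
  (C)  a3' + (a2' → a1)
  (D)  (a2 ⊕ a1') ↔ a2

D

(A) fails at (0,0,0): the formula yields 1, φ is 0.
(B) fails at (0,1,0): the formula yields 1, φ is 0.
(C) fails at (0,0,0): the formula yields 1, φ is 0.
(D) is the remaining candidate, and it agrees with φ on all 8 inputs.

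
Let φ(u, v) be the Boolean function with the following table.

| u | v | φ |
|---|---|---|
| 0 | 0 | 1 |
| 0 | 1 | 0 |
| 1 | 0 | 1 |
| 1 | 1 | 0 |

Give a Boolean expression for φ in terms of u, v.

The output is the negation of v.

φ(u, v) = ~v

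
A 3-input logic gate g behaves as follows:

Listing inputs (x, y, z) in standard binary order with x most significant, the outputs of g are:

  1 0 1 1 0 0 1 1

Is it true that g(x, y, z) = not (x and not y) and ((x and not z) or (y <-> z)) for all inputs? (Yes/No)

No

Test each input against both g and the formula:
  x=0, y=0, z=0: formula gives 1, g = 1 ✓
  x=0, y=0, z=1: formula gives 0, g = 0 ✓
  x=0, y=1, z=0: formula gives 0, but g = 1 ✗
A single disagreement suffices: at (0,1,0) they differ, so the formula does not compute g.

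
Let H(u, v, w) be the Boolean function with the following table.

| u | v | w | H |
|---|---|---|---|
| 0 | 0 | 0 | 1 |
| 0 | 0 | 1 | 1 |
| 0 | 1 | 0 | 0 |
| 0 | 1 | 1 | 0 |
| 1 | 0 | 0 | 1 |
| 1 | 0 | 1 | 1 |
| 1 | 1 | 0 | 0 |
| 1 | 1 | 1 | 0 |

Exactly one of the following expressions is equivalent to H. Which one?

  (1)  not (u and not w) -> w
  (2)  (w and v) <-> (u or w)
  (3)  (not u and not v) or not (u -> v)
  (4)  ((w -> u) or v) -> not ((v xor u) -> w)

3

(1): at (0,0,0) it gives 0, but H = 1 — eliminated.
(2): at (0,0,1) it gives 0, but H = 1 — eliminated.
(4): at (0,0,0) it gives 0, but H = 1 — eliminated.
(3) is the remaining candidate, and it agrees with H on all 8 inputs.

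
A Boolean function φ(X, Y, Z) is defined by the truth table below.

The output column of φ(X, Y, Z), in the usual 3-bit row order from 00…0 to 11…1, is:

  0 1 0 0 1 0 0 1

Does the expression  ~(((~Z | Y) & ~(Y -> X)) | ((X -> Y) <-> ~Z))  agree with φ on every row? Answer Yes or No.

Yes

Evaluate ~(((~Z | Y) & ~(Y -> X)) | ((X -> Y) <-> ~Z)) on each row and compare to φ:
  X=0, Y=0, Z=0: formula gives 0, φ = 0 ✓
  X=0, Y=0, Z=1: formula gives 1, φ = 1 ✓
  X=0, Y=1, Z=0: formula gives 0, φ = 0 ✓
  X=0, Y=1, Z=1: formula gives 0, φ = 0 ✓
  X=1, Y=0, Z=0: formula gives 1, φ = 1 ✓
  … (the remaining 3 rows also agree.)
All 8 rows match — the expression computes φ exactly.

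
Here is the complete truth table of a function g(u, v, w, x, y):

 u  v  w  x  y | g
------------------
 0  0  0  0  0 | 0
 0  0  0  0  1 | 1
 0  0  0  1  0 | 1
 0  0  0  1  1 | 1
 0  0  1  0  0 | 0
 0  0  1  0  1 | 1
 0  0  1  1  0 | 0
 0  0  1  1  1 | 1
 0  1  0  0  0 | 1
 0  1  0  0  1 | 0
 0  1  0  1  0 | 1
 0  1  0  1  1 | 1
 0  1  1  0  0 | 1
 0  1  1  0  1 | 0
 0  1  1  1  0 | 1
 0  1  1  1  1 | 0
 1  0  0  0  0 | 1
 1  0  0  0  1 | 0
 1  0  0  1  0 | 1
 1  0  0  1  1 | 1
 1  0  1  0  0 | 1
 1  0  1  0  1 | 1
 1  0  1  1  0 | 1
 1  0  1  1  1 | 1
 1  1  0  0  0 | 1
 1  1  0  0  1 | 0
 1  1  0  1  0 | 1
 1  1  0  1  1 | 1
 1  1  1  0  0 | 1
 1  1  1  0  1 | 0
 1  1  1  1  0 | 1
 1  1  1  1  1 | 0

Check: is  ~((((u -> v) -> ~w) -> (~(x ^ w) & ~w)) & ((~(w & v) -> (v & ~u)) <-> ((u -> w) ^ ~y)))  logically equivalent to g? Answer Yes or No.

Test each input against both g and the formula:
  u=0, v=0, w=0, x=0, y=0: formula gives 0, g = 0 ✓
  u=0, v=0, w=0, x=0, y=1: formula gives 1, g = 1 ✓
  u=0, v=0, w=0, x=1, y=0: formula gives 1, g = 1 ✓
  u=0, v=0, w=0, x=1, y=1: formula gives 1, g = 1 ✓
  … (the remaining 28 rows also agree.)
No disagreement on any input; they are logically equivalent.

Yes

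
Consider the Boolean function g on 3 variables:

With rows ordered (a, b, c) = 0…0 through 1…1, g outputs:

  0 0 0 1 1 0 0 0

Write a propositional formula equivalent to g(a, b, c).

The 1-rows are (0,1,1), (1,0,0). Each contributes one minterm — ¬a·b·c; a·¬b·¬c — and their disjunction is a sum-of-products form of g.

g(a, b, c) = ((a' · b) · c) + ((a · b') · c')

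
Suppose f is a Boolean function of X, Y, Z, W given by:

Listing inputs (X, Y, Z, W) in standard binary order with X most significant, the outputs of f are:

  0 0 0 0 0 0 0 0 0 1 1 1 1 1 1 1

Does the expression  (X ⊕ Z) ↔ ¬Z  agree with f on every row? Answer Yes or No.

No

Check the formula against f row by row:
  X=0, Y=0, Z=0, W=0: formula gives 0, f = 0 ✓
  X=0, Y=0, Z=0, W=1: formula gives 0, f = 0 ✓
  X=0, Y=0, Z=1, W=0: formula gives 0, f = 0 ✓
  X=0, Y=0, Z=1, W=1: formula gives 0, f = 0 ✓
  …
  X=1, Y=0, Z=0, W=0: formula gives 1, but f = 0 ✗
Since they disagree at (1,0,0,0), the expression is not a correct formula for f.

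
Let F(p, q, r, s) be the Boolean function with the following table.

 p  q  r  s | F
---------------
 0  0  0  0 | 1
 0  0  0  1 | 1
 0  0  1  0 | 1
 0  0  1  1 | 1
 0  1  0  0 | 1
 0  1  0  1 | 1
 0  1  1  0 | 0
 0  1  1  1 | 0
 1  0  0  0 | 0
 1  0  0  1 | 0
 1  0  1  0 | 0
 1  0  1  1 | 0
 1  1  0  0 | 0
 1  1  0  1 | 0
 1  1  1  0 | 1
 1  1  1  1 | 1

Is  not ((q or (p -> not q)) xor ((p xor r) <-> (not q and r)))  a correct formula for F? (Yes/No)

Test each input against both F and the formula:
  p=0, q=0, r=0, s=0: formula gives 1, F = 1 ✓
  p=0, q=0, r=0, s=1: formula gives 1, F = 1 ✓
  p=0, q=0, r=1, s=0: formula gives 1, F = 1 ✓
  p=0, q=0, r=1, s=1: formula gives 1, F = 1 ✓
  …and likewise for the remaining 12 rows.
Every row agrees, so the formula is equivalent.

Yes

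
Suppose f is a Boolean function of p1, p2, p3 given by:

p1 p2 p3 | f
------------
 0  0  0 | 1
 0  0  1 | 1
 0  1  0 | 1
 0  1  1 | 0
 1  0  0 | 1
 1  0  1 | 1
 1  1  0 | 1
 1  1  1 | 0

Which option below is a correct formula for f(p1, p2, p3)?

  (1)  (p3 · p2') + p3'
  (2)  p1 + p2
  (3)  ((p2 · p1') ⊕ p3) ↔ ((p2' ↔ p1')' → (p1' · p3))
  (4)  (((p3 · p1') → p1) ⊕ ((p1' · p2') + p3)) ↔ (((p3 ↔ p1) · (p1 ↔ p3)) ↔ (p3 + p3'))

1

(2): at (0,0,0) it gives 0, but f = 1 — eliminated.
(3): at (0,0,0) it gives 0, but f = 1 — eliminated.
(4): at (0,0,0) it gives 0, but f = 1 — eliminated.
Only (1) survives; checking it on all 8 rows confirms it matches f.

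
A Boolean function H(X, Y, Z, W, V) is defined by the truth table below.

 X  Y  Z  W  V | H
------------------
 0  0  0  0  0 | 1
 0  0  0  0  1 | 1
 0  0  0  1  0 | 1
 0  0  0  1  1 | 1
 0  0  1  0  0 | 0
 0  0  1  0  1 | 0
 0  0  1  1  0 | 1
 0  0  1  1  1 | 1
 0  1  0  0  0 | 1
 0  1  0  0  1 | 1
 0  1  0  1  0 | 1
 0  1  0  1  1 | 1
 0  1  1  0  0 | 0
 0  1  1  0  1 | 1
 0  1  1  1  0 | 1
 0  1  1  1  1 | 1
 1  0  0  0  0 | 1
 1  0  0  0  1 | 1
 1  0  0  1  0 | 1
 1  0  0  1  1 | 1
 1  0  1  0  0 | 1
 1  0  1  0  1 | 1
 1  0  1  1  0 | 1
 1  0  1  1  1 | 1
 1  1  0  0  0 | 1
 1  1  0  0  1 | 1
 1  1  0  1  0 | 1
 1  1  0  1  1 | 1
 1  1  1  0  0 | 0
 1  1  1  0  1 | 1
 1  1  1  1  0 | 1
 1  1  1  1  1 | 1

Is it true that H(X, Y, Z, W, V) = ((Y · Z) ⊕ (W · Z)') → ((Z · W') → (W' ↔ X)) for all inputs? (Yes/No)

No

Evaluate ((Y · Z) ⊕ (W · Z)') → ((Z · W') → (W' ↔ X)) on each row and compare to H:
  X=0, Y=0, Z=0, W=0, V=0: formula gives 1, H = 1 ✓
  X=0, Y=0, Z=0, W=0, V=1: formula gives 1, H = 1 ✓
  X=0, Y=0, Z=0, W=1, V=0: formula gives 1, H = 1 ✓
  X=0, Y=0, Z=0, W=1, V=1: formula gives 1, H = 1 ✓
  …
  X=0, Y=1, Z=1, W=0, V=0: formula gives 1, but H = 0 ✗
A single disagreement suffices: at (0,1,1,0,0) they differ, so the formula does not compute H.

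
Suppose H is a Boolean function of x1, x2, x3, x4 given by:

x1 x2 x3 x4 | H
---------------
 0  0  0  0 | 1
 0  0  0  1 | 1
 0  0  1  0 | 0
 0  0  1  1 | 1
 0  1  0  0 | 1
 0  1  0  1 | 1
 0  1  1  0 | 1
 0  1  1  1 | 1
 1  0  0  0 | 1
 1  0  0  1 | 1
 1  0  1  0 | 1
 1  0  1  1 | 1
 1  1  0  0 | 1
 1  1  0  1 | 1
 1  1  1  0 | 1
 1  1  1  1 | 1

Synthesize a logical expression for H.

H is 0 on exactly one input, (0,0,1,0), whose minterm is ¬x1·¬x2·x3·¬x4. So H is the negation of that single conjunction.

H(x1, x2, x3, x4) = ¬(((¬x1 ∧ ¬x2) ∧ x3) ∧ ¬x4)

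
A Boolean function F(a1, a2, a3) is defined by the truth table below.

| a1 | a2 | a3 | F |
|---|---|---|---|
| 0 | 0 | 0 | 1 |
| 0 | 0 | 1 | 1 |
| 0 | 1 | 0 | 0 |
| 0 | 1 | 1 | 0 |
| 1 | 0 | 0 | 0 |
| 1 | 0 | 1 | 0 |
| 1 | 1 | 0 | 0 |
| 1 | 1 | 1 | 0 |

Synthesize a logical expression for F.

The 1-rows are (0,0,0), (0,0,1). Each contributes one minterm — ¬a1·¬a2·¬a3; ¬a1·¬a2·a3 — and their disjunction is a sum-of-products form of F.

F(a1, a2, a3) = ((~a1 & ~a2) & ~a3) | ((~a1 & ~a2) & a3)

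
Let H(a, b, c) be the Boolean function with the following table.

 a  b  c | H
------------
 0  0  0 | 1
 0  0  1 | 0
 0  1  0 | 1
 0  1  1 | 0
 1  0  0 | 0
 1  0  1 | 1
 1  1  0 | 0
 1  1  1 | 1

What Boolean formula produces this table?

Collect the rows where H=1 — (0,0,0), (0,1,0), (1,0,1), (1,1,1) — and write one minterm per row: ¬a·¬b·¬c, ¬a·b·¬c, a·¬b·c, a·b·c. Their union (logical OR) reproduces the table exactly.

H(a, b, c) = ((((a' · b') · c') + ((a' · b) · c')) + ((a · b') · c)) + ((a · b) · c)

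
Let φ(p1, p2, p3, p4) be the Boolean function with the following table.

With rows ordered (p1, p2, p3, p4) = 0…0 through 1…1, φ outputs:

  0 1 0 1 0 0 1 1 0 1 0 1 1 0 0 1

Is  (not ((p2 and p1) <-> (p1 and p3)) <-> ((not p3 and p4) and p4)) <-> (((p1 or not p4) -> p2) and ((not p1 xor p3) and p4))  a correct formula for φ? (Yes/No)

No

Check the formula against φ row by row:
  p1=0, p2=0, p3=0, p4=0: formula gives 0, φ = 0 ✓
  p1=0, p2=0, p3=0, p4=1: formula gives 0, but φ = 1 ✗
Since they disagree at (0,0,0,1), the expression is not a correct formula for φ.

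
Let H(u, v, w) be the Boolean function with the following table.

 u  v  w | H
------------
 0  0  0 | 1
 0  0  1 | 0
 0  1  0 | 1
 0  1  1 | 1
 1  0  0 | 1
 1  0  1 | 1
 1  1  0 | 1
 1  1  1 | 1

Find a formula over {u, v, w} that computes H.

H(u, v, w) = ((u' · v') · w)'

H is 0 on exactly one input, (0,0,1), whose minterm is ¬u·¬v·w. So H is the negation of that single conjunction.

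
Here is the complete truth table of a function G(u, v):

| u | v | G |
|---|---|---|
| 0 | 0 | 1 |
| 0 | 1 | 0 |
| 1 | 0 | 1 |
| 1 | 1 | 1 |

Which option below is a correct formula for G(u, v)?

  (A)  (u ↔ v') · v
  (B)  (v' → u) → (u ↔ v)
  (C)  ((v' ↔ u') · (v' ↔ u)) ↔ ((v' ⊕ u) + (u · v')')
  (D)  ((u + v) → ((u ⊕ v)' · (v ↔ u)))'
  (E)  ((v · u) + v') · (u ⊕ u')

(A) disagrees with G on (0,0) (formula → 0, table → 1); rule it out.
(B) disagrees with G on (1,0) (formula → 0, table → 1); rule it out.
(C) disagrees with G on (0,0) (formula → 0, table → 1); rule it out.
(D) disagrees with G on (0,0) (formula → 0, table → 1); rule it out.
(E) is the remaining candidate, and it agrees with G on all 4 inputs.

E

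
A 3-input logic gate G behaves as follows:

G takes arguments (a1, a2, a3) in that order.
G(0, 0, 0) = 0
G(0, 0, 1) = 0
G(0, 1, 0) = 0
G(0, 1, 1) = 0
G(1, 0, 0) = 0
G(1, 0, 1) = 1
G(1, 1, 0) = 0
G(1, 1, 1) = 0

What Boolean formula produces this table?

G(a1, a2, a3) = (a1 AND NOT a2) AND a3

Only row (1,0,1) gives 1. That row's minterm a1·¬a2·a3 is G directly.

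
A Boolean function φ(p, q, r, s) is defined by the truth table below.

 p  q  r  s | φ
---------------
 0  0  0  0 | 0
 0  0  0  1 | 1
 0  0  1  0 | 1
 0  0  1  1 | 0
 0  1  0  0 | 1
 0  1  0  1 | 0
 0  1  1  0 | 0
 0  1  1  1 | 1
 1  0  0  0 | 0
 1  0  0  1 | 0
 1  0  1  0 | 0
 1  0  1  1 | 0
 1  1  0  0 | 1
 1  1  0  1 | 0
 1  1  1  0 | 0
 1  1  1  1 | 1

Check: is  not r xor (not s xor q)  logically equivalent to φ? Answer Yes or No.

Test each input against both φ and the formula:
  p=0, q=0, r=0, s=0: formula gives 0, φ = 0 ✓
  p=0, q=0, r=0, s=1: formula gives 1, φ = 1 ✓
  p=0, q=0, r=1, s=0: formula gives 1, φ = 1 ✓
  p=0, q=0, r=1, s=1: formula gives 0, φ = 0 ✓
  …
  p=1, q=0, r=0, s=1: formula gives 1, but φ = 0 ✗
Since they disagree at (1,0,0,1), the expression is not a correct formula for φ.

No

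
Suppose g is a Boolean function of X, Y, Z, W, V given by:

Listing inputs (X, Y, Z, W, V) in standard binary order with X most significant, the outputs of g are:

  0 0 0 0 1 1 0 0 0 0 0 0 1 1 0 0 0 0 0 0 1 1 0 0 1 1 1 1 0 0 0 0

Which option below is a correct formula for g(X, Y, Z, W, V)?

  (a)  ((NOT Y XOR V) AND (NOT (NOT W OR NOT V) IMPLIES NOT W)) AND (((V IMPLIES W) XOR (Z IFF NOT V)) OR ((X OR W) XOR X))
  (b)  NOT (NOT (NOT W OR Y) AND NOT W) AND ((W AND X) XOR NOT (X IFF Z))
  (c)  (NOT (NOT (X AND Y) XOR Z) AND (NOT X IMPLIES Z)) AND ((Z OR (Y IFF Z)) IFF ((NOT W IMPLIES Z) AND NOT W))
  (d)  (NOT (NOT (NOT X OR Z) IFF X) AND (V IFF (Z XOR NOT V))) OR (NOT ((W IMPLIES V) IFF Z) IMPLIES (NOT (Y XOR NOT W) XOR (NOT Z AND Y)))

c

(a) disagrees with g on (0,0,0,0,0) (formula → 1, table → 0); rule it out.
(b) disagrees with g on (0,0,1,1,0) (formula → 1, table → 0); rule it out.
(d) disagrees with g on (0,0,0,1,0) (formula → 1, table → 0); rule it out.
That leaves (c). Evaluating it on every row reproduces the table of g exactly.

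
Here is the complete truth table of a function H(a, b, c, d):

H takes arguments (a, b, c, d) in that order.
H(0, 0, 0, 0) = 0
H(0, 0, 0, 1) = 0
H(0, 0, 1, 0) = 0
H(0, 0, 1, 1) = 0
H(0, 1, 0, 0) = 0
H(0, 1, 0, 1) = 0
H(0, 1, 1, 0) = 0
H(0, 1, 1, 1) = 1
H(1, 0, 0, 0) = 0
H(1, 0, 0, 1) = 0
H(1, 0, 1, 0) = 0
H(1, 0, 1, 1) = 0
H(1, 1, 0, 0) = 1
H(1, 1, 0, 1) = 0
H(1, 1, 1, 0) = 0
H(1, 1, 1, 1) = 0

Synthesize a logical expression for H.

H=1 on 2 inputs: (0,1,1,1), (1,1,0,0). Reading each as a conjunction of literals (¬a·b·c·d, a·b·¬c·¬d) and taking the OR gives the canonical DNF.

H(a, b, c, d) = (((~a & b) & c) & d) | (((a & b) & ~c) & ~d)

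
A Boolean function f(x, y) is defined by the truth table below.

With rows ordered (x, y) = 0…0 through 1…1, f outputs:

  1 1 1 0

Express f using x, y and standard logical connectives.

f(x, y) = (x · y)'

The output is 0 only when every input is 1 — NAND of all inputs.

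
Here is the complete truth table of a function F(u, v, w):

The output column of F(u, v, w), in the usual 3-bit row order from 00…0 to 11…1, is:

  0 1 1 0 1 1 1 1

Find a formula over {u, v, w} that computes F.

F(u, v, w) = ~(((~u & ~v) & ~w) | ((~u & v) & w))

F is 0 on only 2 rows — (0,0,0), (0,1,1). Writing each as a minterm (¬u·¬v·¬w, ¬u·v·w) and OR-ing them characterizes exactly where F=0, so F is the negation of that disjunction.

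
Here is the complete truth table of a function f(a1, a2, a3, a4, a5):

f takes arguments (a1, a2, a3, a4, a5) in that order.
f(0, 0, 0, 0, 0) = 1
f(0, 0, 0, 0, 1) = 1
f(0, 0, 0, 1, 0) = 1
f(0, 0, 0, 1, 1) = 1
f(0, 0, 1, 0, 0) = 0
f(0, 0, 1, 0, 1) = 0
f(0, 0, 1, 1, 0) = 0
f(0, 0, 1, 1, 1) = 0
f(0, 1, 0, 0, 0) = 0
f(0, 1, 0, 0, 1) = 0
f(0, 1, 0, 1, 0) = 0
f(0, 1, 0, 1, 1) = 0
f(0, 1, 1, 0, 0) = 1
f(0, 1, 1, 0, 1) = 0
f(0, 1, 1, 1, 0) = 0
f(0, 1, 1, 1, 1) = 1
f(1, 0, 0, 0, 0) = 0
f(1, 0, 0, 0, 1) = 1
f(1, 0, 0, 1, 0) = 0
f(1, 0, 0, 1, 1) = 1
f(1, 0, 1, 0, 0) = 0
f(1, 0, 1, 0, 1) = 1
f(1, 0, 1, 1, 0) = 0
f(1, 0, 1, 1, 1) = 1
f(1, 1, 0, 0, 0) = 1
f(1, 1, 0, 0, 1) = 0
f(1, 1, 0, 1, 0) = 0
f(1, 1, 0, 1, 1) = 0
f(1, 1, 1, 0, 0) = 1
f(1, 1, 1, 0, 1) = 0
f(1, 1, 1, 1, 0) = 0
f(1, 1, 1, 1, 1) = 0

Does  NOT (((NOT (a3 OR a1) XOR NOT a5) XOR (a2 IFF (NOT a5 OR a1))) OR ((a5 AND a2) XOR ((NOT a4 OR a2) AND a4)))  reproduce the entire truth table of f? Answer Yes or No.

Yes

Check the formula against f row by row:
  a1=0, a2=0, a3=0, a4=0, a5=0: formula gives 1, f = 1 ✓
  a1=0, a2=0, a3=0, a4=0, a5=1: formula gives 1, f = 1 ✓
  a1=0, a2=0, a3=0, a4=1, a5=0: formula gives 1, f = 1 ✓
  a1=0, a2=0, a3=0, a4=1, a5=1: formula gives 1, f = 1 ✓
  …and likewise for the remaining 28 rows.
No disagreement on any input; they are logically equivalent.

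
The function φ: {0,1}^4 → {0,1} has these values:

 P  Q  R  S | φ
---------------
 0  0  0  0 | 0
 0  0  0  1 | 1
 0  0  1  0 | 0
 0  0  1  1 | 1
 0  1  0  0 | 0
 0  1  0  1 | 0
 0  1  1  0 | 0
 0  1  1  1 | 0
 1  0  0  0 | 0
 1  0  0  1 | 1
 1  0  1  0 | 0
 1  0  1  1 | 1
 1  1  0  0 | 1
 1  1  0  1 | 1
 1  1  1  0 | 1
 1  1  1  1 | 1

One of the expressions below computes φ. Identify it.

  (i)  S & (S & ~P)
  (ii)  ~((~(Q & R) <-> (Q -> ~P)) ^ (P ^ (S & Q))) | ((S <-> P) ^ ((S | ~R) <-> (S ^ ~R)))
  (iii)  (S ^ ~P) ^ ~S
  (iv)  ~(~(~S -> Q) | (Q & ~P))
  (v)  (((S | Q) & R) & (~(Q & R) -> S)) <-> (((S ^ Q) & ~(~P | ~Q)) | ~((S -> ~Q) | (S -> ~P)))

(i) fails at (0,1,0,1): the formula yields 1, φ is 0.
(ii) fails at (0,0,0,1): the formula yields 0, φ is 1.
(iii) fails at (0,0,0,1): the formula yields 0, φ is 1.
(v) fails at (0,0,0,0): the formula yields 1, φ is 0.
Only (iv) survives; checking it on all 16 rows confirms it matches φ.

iv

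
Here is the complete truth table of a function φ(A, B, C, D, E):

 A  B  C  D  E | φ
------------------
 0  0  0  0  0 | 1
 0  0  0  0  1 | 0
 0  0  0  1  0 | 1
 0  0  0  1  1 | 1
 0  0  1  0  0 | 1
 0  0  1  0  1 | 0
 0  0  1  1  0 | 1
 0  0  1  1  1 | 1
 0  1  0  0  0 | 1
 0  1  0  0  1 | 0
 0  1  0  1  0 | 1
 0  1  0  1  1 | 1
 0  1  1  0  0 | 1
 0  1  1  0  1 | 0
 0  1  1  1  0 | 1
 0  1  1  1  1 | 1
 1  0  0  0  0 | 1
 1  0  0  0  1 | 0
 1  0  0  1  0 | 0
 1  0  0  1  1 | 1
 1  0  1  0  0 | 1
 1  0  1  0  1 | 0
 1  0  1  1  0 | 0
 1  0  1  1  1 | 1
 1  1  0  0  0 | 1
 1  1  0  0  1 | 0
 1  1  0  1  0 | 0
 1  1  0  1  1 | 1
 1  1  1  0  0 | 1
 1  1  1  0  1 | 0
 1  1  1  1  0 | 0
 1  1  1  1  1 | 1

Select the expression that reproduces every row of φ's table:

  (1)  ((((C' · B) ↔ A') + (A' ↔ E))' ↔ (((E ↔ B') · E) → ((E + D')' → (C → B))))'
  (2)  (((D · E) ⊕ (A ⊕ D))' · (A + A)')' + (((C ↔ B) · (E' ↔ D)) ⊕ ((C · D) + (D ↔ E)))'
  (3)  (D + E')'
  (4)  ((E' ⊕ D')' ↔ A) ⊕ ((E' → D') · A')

(1): at (0,0,0,0,0) it gives 0, but φ = 1 — eliminated.
(2): at (0,0,0,0,0) it gives 0, but φ = 1 — eliminated.
(3): at (0,0,0,0,0) it gives 0, but φ = 1 — eliminated.
That leaves (4). Evaluating it on every row reproduces the table of φ exactly.

4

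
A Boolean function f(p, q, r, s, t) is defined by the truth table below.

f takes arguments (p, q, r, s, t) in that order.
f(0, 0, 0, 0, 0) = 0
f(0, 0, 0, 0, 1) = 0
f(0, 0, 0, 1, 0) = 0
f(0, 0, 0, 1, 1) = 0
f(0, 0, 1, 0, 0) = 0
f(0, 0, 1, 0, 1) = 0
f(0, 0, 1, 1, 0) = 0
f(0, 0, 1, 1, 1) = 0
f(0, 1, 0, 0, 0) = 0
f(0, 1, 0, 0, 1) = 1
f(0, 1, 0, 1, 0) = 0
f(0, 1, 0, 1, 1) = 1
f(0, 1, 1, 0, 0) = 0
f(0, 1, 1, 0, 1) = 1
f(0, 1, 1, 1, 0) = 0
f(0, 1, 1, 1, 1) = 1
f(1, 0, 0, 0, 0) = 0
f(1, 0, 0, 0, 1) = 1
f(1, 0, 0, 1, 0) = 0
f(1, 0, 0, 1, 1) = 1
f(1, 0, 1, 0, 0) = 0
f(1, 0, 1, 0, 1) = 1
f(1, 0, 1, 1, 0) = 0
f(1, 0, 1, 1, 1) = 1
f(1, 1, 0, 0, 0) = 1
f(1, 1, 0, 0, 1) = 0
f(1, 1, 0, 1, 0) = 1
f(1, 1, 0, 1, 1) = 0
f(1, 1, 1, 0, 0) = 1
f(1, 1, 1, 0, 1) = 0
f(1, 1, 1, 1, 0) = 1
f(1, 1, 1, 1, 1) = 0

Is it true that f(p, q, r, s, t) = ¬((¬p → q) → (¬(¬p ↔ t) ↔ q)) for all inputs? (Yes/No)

Yes

Test each input against both f and the formula:
  p=0, q=0, r=0, s=0, t=0: formula gives 0, f = 0 ✓
  p=0, q=0, r=0, s=0, t=1: formula gives 0, f = 0 ✓
  p=0, q=0, r=0, s=1, t=0: formula gives 0, f = 0 ✓
  p=0, q=0, r=0, s=1, t=1: formula gives 0, f = 0 ✓
  … (the remaining 28 rows also agree.)
No disagreement on any input; they are logically equivalent.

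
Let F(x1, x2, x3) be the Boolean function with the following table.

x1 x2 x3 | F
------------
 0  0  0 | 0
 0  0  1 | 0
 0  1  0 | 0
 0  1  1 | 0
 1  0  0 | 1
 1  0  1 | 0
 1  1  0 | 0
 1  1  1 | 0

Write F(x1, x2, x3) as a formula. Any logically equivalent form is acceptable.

F is 1 on exactly one input, (1,0,0), whose minterm is x1·¬x2·¬x3. So F is just that conjunction.

F(x1, x2, x3) = (x1 · x2') · x3'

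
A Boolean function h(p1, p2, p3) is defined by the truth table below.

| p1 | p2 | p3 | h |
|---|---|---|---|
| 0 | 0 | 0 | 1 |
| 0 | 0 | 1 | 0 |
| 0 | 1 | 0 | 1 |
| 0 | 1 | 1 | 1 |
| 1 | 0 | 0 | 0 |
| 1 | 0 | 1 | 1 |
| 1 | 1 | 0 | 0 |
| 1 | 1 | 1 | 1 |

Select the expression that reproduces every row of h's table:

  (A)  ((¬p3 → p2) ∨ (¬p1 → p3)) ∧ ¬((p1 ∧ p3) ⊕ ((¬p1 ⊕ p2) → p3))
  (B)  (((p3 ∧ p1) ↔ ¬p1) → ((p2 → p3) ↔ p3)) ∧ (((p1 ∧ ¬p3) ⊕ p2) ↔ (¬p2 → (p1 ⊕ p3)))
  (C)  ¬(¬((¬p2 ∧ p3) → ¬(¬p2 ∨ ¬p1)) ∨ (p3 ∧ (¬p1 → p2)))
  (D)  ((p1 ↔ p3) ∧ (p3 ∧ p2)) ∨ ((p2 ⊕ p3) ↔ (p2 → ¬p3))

B

(A) fails at (0,0,0): the formula yields 0, h is 1.
(C) fails at (0,1,1): the formula yields 0, h is 1.
(D) fails at (0,0,0): the formula yields 0, h is 1.
That leaves (B). Evaluating it on every row reproduces the table of h exactly.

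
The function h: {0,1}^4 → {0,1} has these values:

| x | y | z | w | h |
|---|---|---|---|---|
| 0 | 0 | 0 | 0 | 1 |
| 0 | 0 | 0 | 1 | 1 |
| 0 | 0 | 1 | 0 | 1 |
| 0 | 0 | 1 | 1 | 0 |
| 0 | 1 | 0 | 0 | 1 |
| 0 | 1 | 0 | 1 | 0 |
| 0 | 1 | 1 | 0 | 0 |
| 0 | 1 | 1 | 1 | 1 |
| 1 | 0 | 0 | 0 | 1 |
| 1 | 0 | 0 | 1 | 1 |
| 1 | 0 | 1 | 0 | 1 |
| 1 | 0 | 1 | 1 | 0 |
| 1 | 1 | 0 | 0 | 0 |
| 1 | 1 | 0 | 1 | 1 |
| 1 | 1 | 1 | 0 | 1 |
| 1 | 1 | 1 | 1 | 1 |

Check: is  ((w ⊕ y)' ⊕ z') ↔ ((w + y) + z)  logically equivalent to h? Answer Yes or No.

No

Evaluate ((w ⊕ y)' ⊕ z') ↔ ((w + y) + z) on each row and compare to h:
  x=0, y=0, z=0, w=0: formula gives 1, h = 1 ✓
  x=0, y=0, z=0, w=1: formula gives 1, h = 1 ✓
  x=0, y=0, z=1, w=0: formula gives 1, h = 1 ✓
  x=0, y=0, z=1, w=1: formula gives 0, h = 0 ✓
  …
  x=1, y=1, z=0, w=0: formula gives 1, but h = 0 ✗
A single disagreement suffices: at (1,1,0,0) they differ, so the formula does not compute h.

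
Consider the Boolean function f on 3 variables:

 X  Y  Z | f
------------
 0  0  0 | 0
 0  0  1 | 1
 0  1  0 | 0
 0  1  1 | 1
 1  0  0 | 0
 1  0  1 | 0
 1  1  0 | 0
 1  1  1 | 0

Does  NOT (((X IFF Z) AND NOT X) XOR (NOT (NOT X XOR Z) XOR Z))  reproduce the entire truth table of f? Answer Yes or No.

Yes

Check the formula against f row by row:
  X=0, Y=0, Z=0: formula gives 0, f = 0 ✓
  X=0, Y=0, Z=1: formula gives 1, f = 1 ✓
  X=0, Y=1, Z=0: formula gives 0, f = 0 ✓
  X=0, Y=1, Z=1: formula gives 1, f = 1 ✓
  X=1, Y=0, Z=0: formula gives 0, f = 0 ✓
  …and likewise for the remaining 3 rows.
No disagreement on any input; they are logically equivalent.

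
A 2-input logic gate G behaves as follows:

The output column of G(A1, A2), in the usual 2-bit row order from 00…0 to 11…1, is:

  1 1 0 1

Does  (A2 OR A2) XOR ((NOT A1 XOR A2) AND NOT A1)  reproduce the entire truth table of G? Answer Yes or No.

Test each input against both G and the formula:
  A1=0, A2=0: formula gives 1, G = 1 ✓
  A1=0, A2=1: formula gives 1, G = 1 ✓
  A1=1, A2=0: formula gives 0, G = 0 ✓
  A1=1, A2=1: formula gives 1, G = 1 ✓
Every row agrees, so the formula is equivalent.

Yes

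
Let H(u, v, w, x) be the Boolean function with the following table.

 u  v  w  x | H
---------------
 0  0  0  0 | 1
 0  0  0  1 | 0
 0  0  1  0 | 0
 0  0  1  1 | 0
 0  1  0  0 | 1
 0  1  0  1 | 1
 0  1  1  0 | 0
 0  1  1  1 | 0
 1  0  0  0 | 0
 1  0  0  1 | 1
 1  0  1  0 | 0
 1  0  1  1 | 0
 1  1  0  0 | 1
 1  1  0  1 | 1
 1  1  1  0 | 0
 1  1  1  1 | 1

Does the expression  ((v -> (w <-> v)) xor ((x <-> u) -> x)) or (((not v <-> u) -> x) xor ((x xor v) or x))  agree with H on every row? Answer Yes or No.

Check the formula against H row by row:
  u=0, v=0, w=0, x=0: formula gives 1, H = 1 ✓
  u=0, v=0, w=0, x=1: formula gives 0, H = 0 ✓
  u=0, v=0, w=1, x=0: formula gives 1, but H = 0 ✗
Row (0,0,1,0) is a counterexample, so the formula is not equivalent to H.

No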